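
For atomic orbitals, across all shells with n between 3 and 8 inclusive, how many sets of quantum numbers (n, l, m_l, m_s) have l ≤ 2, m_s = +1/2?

Count contributing orbitals for each principal shell:
n=3 → 9; n=4 → 9; n=5 → 9; n=6 → 9; n=7 → 9; n=8 → 9.
Orbitals: 9 + 9 + 9 + 9 + 9 + 9 = 54. With m_s fixed to +1/2 there is one state per orbital, so 54 states.

54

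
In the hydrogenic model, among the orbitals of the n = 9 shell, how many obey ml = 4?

5

For n = 9, l ranges over 0 … 8.
Contributions: l=4 → 1; l=5 → 1; l=6 → 1; l=7 → 1; l=8 → 1.
Total orbitals: 1 + 1 + 1 + 1 + 1 = 5.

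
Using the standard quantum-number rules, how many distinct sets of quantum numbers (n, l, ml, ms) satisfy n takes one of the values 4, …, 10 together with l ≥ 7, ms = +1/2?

Go shell by shell, enumerating (l, ml) with l ≥ 7:
n=8 → 15; n=9 → 32; n=10 → 51.
Orbitals: 15 + 32 + 51 = 98. With ms fixed to +1/2 there is one state per orbital, so 98 states.

98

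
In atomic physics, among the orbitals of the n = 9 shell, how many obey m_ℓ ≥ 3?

21

For n = 9, ℓ ranges over 0 … 8.
Per ℓ-value: ℓ=3 → 1; ℓ=4 → 2; ℓ=5 → 3; ℓ=6 → 4; ℓ=7 → 5; ℓ=8 → 6.
Total orbitals: 1 + 2 + 3 + 4 + 5 + 6 = 21.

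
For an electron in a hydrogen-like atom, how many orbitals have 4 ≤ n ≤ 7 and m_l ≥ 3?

Per-shell orbital counts meeting the constraint:
n=4 → 1; n=5 → 3; n=6 → 6; n=7 → 10.
Total orbitals: 1 + 3 + 6 + 10 = 20.

20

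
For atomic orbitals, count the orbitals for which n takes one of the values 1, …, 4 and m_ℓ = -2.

3

Treat each shell separately and count matching orbitals:
n=3 → 1; n=4 → 2.
Total orbitals: 1 + 2 = 3.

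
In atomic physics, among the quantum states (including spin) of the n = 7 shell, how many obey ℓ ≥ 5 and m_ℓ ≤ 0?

With n = 7 the allowed ℓ are 0, 1, …, 6.
Orbitals with ℓ ≥ 5 and m_ℓ ≤ 0, by ℓ: ℓ=5 → 6; ℓ=6 → 7.
Orbitals: 6 + 7 = 13. Each orbital carries two spin states, so 13 × 2 = 26 states.

26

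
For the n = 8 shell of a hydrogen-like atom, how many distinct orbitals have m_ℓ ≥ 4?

10

With n = 8 the allowed ℓ are 0, 1, …, 7.
Per ℓ-value: ℓ=4 → 1; ℓ=5 → 2; ℓ=6 → 3; ℓ=7 → 4.
Total orbitals: 1 + 2 + 3 + 4 = 10.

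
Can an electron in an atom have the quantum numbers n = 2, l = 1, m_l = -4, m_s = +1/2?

No

The magnetic quantum number must satisfy −l ≤ m_l ≤ l. With l = 1, m_l can only be -1, 0, 1, so m_l = -4 is forbidden.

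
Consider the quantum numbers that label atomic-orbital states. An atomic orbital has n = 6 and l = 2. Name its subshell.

l = 2 corresponds to the letter 'd', so the subshell is 6d.

6d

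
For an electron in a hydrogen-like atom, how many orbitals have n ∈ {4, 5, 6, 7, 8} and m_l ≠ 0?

160

Treat each shell separately and count matching orbitals:
n=4 → 12; n=5 → 20; n=6 → 30; n=7 → 42; n=8 → 56.
Total orbitals: 12 + 20 + 30 + 42 + 56 = 160.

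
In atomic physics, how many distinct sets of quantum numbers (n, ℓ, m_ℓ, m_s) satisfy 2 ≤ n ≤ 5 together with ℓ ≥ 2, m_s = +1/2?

Count contributing orbitals for each principal shell:
n=3 → 5; n=4 → 12; n=5 → 21.
Orbitals: 5 + 12 + 21 = 38. With m_s fixed to +1/2 there is one state per orbital, so 38 states.

38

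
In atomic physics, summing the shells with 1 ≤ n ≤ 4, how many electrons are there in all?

60

Shell n has n² orbitals: 1²=1 + 2²=4 + 3²=9 + 4²=16 = 30 orbitals.
Two spin states per orbital: 2 × 30 = 60 electrons.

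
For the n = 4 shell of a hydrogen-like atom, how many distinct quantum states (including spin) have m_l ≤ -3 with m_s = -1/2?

1

Contributions: l=3 → 1.
Orbitals: 1. With m_s fixed to a single value there is one state per orbital, giving 1 state.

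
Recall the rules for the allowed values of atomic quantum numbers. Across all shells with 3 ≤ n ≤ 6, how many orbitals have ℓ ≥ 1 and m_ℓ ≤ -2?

20

Go shell by shell, enumerating (ℓ, m_ℓ) with ℓ ≥ 1 and m_ℓ ≤ -2:
n=3 → 1; n=4 → 3; n=5 → 6; n=6 → 10.
Total orbitals: 1 + 3 + 6 + 10 = 20.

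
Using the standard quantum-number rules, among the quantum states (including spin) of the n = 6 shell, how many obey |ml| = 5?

Go through l = 0, …, 5 (the values permitted for n = 6).
Per l-value: l=5 → 2.
Orbitals: 2. Each orbital carries two spin states, so 2 × 2 = 4 states.

4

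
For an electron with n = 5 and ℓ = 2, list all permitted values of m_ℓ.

m_ℓ takes every integer from −ℓ to +ℓ. With ℓ = 2 that gives the 5 values -2, -1, 0, 1, 2.

-2, -1, 0, 1, 2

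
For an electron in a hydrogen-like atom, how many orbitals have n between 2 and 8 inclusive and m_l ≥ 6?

For each n in the range, tally the orbitals obeying m_l ≥ 6:
n=7 → 1; n=8 → 3.
Total orbitals: 1 + 3 = 4.

4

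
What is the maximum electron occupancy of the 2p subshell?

A subshell with ℓ = 1 has 2ℓ+1 = 3 orbitals, each holding 2 electrons (spin ±1/2), so 3 × 2 = 6.

6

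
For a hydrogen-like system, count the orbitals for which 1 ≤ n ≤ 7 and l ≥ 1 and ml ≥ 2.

For each n in the range, tally the orbitals obeying l ≥ 1 and ml ≥ 2:
n=3 → 1; n=4 → 3; n=5 → 6; n=6 → 10; n=7 → 15.
Total orbitals: 1 + 3 + 6 + 10 + 15 = 35.

35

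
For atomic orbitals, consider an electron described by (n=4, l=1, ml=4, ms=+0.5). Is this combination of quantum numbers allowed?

The magnetic quantum number must satisfy −l ≤ ml ≤ l. With l = 1, ml can only be -1, 0, 1, so ml = 4 is forbidden.

No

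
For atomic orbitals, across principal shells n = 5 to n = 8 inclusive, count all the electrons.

Shell n has n² orbitals: 5²=25 + 6²=36 + 7²=49 + 8²=64 = 174 orbitals.
Two spin states per orbital: 2 × 174 = 348 electrons.

348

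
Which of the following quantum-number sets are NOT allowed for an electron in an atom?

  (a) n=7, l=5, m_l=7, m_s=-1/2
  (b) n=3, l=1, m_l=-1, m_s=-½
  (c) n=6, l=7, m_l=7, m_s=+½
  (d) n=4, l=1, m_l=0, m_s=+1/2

(a) has |m_l| = 7 > l = 5, violating −l ≤ m_l ≤ l.
(c) has l = 7 ≥ n = 6, violating 0 ≤ l ≤ n−1.
The remaining sets (b), (d) satisfy all four rules.

(a) and (c)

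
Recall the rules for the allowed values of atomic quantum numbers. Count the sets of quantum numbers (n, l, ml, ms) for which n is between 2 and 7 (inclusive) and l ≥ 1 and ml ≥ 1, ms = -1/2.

56

Work shell by shell — for each n, count the (l, ml) pairs that satisfy l ≥ 1 and ml ≥ 1:
n=2 → 1; n=3 → 3; n=4 → 6; n=5 → 10; n=6 → 15; n=7 → 21.
Orbitals: 1 + 3 + 6 + 10 + 15 + 21 = 56. With ms fixed to -1/2 there is one state per orbital, so 56 states.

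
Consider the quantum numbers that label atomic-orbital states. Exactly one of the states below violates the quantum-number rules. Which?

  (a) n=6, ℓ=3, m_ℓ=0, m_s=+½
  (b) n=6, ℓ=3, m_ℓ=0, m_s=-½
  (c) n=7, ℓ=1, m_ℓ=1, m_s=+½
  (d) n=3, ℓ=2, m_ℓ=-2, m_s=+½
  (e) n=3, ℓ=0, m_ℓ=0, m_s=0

(e) has m_s = 0, but an electron's spin must be ±1/2.
The remaining sets (a), (b), (c), (d) satisfy all four rules.

(e)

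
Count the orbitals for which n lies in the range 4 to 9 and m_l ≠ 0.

Per-shell orbital counts meeting the constraint:
n=4 → 12; n=5 → 20; n=6 → 30; n=7 → 42; n=8 → 56; n=9 → 72.
Total orbitals: 12 + 20 + 30 + 42 + 56 + 72 = 232.

232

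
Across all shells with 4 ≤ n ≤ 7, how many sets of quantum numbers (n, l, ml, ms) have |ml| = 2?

56

For each n in the range, tally the orbitals obeying |ml| = 2:
n=4 → 4; n=5 → 6; n=6 → 8; n=7 → 10.
Orbitals: 4 + 6 + 8 + 10 = 28. Including both spin states (ms = ±1/2) gives 2 × 28 = 56 states.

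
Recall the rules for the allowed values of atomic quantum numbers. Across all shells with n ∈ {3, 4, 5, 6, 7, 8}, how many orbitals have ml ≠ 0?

Go shell by shell, enumerating (l, ml) with ml ≠ 0:
n=3 → 6; n=4 → 12; n=5 → 20; n=6 → 30; n=7 → 42; n=8 → 56.
Total orbitals: 6 + 12 + 20 + 30 + 42 + 56 = 166.

166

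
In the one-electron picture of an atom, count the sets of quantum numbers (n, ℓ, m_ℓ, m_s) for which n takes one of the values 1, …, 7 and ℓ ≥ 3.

180

Work shell by shell — for each n, count the (ℓ, m_ℓ) pairs that satisfy ℓ ≥ 3:
n=4 → 7; n=5 → 16; n=6 → 27; n=7 → 40.
Orbitals: 7 + 16 + 27 + 40 = 90. Including both spin states (m_s = ±1/2) gives 2 × 90 = 180 states.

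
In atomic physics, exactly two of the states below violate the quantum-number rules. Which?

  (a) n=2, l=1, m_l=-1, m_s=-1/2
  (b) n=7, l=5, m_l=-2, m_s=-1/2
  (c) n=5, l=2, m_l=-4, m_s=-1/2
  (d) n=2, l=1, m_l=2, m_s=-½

(c) and (d)

(c) has |m_l| = 4 > l = 2, violating −l ≤ m_l ≤ l.
(d) has |m_l| = 2 > l = 1, violating −l ≤ m_l ≤ l.
The remaining sets (a), (b) satisfy all four rules.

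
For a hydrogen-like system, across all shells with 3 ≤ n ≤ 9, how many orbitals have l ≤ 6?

233

Count contributing orbitals for each principal shell:
n=3 → 9; n=4 → 16; n=5 → 25; n=6 → 36; n=7 → 49; n=8 → 49; n=9 → 49.
Total orbitals: 9 + 16 + 25 + 36 + 49 + 49 + 49 = 233.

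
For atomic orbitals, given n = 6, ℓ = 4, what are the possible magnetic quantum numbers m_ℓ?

-4, -3, -2, -1, 0, 1, 2, 3, 4

m_ℓ takes every integer from −ℓ to +ℓ. With ℓ = 4 that gives the 9 values -4, -3, -2, -1, 0, 1, 2, 3, 4.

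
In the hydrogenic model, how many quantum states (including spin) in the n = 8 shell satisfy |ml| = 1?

28

The n = 8 shell has l = 0 through 7; check each.
The (l, ml) pairs meeting |ml| = 1 give: l=1 → 2; l=2 → 2; l=3 → 2; l=4 → 2; l=5 → 2; l=6 → 2; l=7 → 2.
Orbitals: 2 + 2 + 2 + 2 + 2 + 2 + 2 = 14. Each orbital carries two spin states, so 14 × 2 = 28 states.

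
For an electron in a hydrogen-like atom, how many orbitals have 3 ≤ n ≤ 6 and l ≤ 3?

Per-shell orbital counts meeting the constraint:
n=3 → 9; n=4 → 16; n=5 → 16; n=6 → 16.
Total orbitals: 9 + 16 + 16 + 16 = 57.

57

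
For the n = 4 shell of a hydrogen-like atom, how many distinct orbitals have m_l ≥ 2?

With n = 4 the allowed l are 0, 1, …, 3.
Contributions: l=2 → 1; l=3 → 2.
Total orbitals: 1 + 2 = 3.

3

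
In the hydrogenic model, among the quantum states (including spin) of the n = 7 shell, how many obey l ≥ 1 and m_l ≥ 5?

6

With n = 7 the allowed l are 0, 1, …, 6.
The (l, m_l) pairs meeting l ≥ 1 and m_l ≥ 5 give: l=5 → 1; l=6 → 2.
Orbitals: 1 + 2 = 3. Each orbital carries two spin states, so 3 × 2 = 6 states.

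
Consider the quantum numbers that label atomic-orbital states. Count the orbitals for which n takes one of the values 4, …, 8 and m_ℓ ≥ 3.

Count contributing orbitals for each principal shell:
n=4 → 1; n=5 → 3; n=6 → 6; n=7 → 10; n=8 → 15.
Total orbitals: 1 + 3 + 6 + 10 + 15 = 35.

35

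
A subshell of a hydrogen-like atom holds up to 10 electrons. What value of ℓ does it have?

ℓ = 2

2(2ℓ+1) = 10 ⇒ 2ℓ+1 = 5 ⇒ ℓ = 2.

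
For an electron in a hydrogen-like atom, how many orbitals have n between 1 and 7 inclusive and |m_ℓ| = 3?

Per-shell orbital counts meeting the constraint:
n=4 → 2; n=5 → 4; n=6 → 6; n=7 → 8.
Total orbitals: 2 + 4 + 6 + 8 = 20.

20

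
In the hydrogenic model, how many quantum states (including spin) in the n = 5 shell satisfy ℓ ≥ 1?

With n = 5 the allowed ℓ are 0, 1, …, 4.
Per ℓ-value: ℓ=1 → 3; ℓ=2 → 5; ℓ=3 → 7; ℓ=4 → 9.
Orbitals: 3 + 5 + 7 + 9 = 24. Each orbital carries two spin states, so 24 × 2 = 48 states.

48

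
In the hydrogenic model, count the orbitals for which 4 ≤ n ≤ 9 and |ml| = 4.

30

Go shell by shell, enumerating (l, ml) with |ml| = 4:
n=5 → 2; n=6 → 4; n=7 → 6; n=8 → 8; n=9 → 10.
Total orbitals: 2 + 4 + 6 + 8 + 10 = 30.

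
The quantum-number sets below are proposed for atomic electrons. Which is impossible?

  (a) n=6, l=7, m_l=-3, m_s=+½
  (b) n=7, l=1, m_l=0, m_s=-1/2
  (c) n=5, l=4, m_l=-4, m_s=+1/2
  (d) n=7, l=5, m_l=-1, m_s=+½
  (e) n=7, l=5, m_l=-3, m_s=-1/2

(a) has l = 7 ≥ n = 6, violating 0 ≤ l ≤ n−1.
The remaining sets (b), (c), (d), (e) satisfy all four rules.

(a)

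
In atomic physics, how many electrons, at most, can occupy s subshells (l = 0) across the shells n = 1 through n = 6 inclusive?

An s subshell (l = 0) exists for every n ≥ 1, so shells n = 1, 2, 3, 4, 5, 6 each contribute one — 6 subshells.
Since each s subshell holds 2(2·0+1) = 2 electrons, the total is 6 × 2 = 12.

12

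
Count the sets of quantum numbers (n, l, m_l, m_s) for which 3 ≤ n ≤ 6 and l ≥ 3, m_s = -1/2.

Count contributing orbitals for each principal shell:
n=4 → 7; n=5 → 16; n=6 → 27.
Orbitals: 7 + 16 + 27 = 50. With m_s fixed to -1/2 there is one state per orbital, so 50 states.

50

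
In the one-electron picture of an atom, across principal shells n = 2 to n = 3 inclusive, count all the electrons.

Shell n has n² orbitals: 2²=4 + 3²=9 = 13 orbitals.
Two spin states per orbital: 2 × 13 = 26 electrons.

26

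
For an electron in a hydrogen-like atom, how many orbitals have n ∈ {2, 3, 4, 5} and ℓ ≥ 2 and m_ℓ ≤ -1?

Count contributing orbitals for each principal shell:
n=3 → 2; n=4 → 5; n=5 → 9.
Total orbitals: 2 + 5 + 9 = 16.

16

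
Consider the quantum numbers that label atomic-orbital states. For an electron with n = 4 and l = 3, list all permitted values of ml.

-3, -2, -1, 0, 1, 2, 3

ml takes every integer from −l to +l. With l = 3 that gives the 7 values -3, -2, -1, 0, 1, 2, 3.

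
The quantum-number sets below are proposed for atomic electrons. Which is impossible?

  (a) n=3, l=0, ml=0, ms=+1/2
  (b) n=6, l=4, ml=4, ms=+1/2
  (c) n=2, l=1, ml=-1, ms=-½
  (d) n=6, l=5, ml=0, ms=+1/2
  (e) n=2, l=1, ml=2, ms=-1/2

(e)

(e) has |ml| = 2 > l = 1, violating −l ≤ ml ≤ l.
The remaining sets (a), (b), (c), (d) satisfy all four rules.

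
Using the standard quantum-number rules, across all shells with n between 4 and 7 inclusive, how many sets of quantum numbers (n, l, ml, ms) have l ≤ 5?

Go shell by shell, enumerating (l, ml) with l ≤ 5:
n=4 → 16; n=5 → 25; n=6 → 36; n=7 → 36.
Orbitals: 16 + 25 + 36 + 36 = 113. Including both spin states (ms = ±1/2) gives 2 × 113 = 226 states.

226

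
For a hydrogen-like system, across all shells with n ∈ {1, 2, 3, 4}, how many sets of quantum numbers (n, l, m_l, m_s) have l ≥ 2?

For each n in the range, tally the orbitals obeying l ≥ 2:
n=3 → 5; n=4 → 12.
Orbitals: 5 + 12 = 17. Including both spin states (m_s = ±1/2) gives 2 × 17 = 34 states.

34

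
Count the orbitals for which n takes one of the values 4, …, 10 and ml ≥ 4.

Go shell by shell, enumerating (l, ml) with ml ≥ 4:
n=5 → 1; n=6 → 3; n=7 → 6; n=8 → 10; n=9 → 15; n=10 → 21.
Total orbitals: 1 + 3 + 6 + 10 + 15 + 21 = 56.

56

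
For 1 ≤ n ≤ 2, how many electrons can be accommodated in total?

10

Total orbitals = 1² + 2² = 5. Doubling for spin gives 10 electrons.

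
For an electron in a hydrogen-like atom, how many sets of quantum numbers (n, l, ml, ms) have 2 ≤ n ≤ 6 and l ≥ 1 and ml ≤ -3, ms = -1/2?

Go shell by shell, enumerating (l, ml) with l ≥ 1 and ml ≤ -3:
n=4 → 1; n=5 → 3; n=6 → 6.
Orbitals: 1 + 3 + 6 = 10. With ms fixed to -1/2 there is one state per orbital, so 10 states.

10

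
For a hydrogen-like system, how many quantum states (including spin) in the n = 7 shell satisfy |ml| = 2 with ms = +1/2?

Go through l = 0, …, 6 (the values permitted for n = 7).
Contributions: l=2 → 2; l=3 → 2; l=4 → 2; l=5 → 2; l=6 → 2.
Orbitals: 2 + 2 + 2 + 2 + 2 = 10. With ms fixed to a single value there is one state per orbital, giving 10 states.

10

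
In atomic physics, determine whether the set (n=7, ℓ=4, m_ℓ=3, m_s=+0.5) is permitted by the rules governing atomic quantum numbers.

n = 7 is a positive integer. ℓ = 4 satisfies 0 ≤ ℓ ≤ n−1 = 6. m_ℓ = 3 lies in the range −ℓ … +ℓ (here −4 … 4). m_s = +1/2 is one of ±1/2.
All four constraints are satisfied.

Valid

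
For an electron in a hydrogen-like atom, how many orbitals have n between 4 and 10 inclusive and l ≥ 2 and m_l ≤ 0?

189

Per-shell orbital counts meeting the constraint:
n=4 → 7; n=5 → 12; n=6 → 18; n=7 → 25; n=8 → 33; n=9 → 42; n=10 → 52.
Total orbitals: 7 + 12 + 18 + 25 + 33 + 42 + 52 = 189.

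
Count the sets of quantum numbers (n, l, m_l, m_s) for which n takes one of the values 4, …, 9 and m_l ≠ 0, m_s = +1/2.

232

Count contributing orbitals for each principal shell:
n=4 → 12; n=5 → 20; n=6 → 30; n=7 → 42; n=8 → 56; n=9 → 72.
Orbitals: 12 + 20 + 30 + 42 + 56 + 72 = 232. With m_s fixed to +1/2 there is one state per orbital, so 232 states.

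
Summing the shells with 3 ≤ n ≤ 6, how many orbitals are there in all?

Shell n has n² orbitals: 3²=9 + 4²=16 + 5²=25 + 6²=36 = 86 orbitals.

86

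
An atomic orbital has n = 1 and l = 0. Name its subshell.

1s

l = 0 corresponds to the letter 's', so the subshell is 1s.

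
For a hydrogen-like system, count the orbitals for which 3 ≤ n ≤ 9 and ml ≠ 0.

Per-shell orbital counts meeting the constraint:
n=3 → 6; n=4 → 12; n=5 → 20; n=6 → 30; n=7 → 42; n=8 → 56; n=9 → 72.
Total orbitals: 6 + 12 + 20 + 30 + 42 + 56 + 72 = 238.

238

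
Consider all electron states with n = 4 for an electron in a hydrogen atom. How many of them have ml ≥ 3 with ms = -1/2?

1

Go through l = 0, …, 3 (the values permitted for n = 4).
Orbitals with ml ≥ 3, by l: l=3 → 1.
Orbitals: 1. With ms fixed to a single value there is one state per orbital, giving 1 state.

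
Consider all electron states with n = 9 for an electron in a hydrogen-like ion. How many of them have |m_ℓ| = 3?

24

With n = 9 the allowed ℓ are 0, 1, …, 8.
Per ℓ-value: ℓ=3 → 2; ℓ=4 → 2; ℓ=5 → 2; ℓ=6 → 2; ℓ=7 → 2; ℓ=8 → 2.
Orbitals: 2 + 2 + 2 + 2 + 2 + 2 = 12. Each orbital carries two spin states, so 12 × 2 = 24 states.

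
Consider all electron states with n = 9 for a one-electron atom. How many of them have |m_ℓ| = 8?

With n = 9 the allowed ℓ are 0, 1, …, 8.
Contributions: ℓ=8 → 2.
Orbitals: 2. Each orbital carries two spin states, so 2 × 2 = 4 states.

4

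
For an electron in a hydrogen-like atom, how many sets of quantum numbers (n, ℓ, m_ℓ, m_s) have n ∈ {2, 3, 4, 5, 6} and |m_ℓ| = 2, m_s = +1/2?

20

Work shell by shell — for each n, count the (ℓ, m_ℓ) pairs that satisfy |m_ℓ| = 2:
n=3 → 2; n=4 → 4; n=5 → 6; n=6 → 8.
Orbitals: 2 + 4 + 6 + 8 = 20. With m_s fixed to +1/2 there is one state per orbital, so 20 states.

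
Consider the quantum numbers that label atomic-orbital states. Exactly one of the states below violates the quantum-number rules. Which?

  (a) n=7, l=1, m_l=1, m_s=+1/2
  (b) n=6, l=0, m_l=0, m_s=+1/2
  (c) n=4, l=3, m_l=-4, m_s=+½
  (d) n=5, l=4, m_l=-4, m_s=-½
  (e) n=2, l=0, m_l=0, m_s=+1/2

(c)

(c) has |m_l| = 4 > l = 3, violating −l ≤ m_l ≤ l.
The remaining sets (a), (b), (d), (e) satisfy all four rules.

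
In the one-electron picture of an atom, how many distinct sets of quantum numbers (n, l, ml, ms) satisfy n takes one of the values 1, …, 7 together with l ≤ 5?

For each n in the range, tally the orbitals obeying l ≤ 5:
n=1 → 1; n=2 → 4; n=3 → 9; n=4 → 16; n=5 → 25; n=6 → 36; n=7 → 36.
Orbitals: 1 + 4 + 9 + 16 + 25 + 36 + 36 = 127. Including both spin states (ms = ±1/2) gives 2 × 127 = 254 states.

254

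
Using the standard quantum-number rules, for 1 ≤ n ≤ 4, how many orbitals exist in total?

30

Total orbitals = 1² + 2² + 3² + 4² = 30.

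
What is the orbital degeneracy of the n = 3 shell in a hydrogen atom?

9

The n = 3 shell contains n² = 3² = 9 orbitals.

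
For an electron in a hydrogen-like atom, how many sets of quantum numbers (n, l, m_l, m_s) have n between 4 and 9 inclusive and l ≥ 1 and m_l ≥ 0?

Per-shell orbital counts meeting the constraint:
n=4 → 9; n=5 → 14; n=6 → 20; n=7 → 27; n=8 → 35; n=9 → 44.
Orbitals: 9 + 14 + 20 + 27 + 35 + 44 = 149. Including both spin states (m_s = ±1/2) gives 2 × 149 = 298 states.

298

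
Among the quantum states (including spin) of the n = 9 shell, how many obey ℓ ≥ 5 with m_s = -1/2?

The n = 9 shell has ℓ = 0 through 8; check each.
The (ℓ, m_ℓ) pairs meeting ℓ ≥ 5 give: ℓ=5 → 11; ℓ=6 → 13; ℓ=7 → 15; ℓ=8 → 17.
Orbitals: 11 + 13 + 15 + 17 = 56. With m_s fixed to a single value there is one state per orbital, giving 56 states.

56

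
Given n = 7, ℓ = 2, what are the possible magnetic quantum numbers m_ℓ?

m_ℓ takes every integer from −ℓ to +ℓ. With ℓ = 2 that gives the 5 values -2, -1, 0, 1, 2.

-2, -1, 0, 1, 2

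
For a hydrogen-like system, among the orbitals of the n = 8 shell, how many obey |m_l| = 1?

With n = 8 the allowed l are 0, 1, …, 7.
Contributions: l=1 → 2; l=2 → 2; l=3 → 2; l=4 → 2; l=5 → 2; l=6 → 2; l=7 → 2.
Total orbitals: 2 + 2 + 2 + 2 + 2 + 2 + 2 = 14.

14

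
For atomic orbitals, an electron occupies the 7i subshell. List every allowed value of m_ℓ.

-6, -5, -4, -3, -2, -1, 0, 1, 2, 3, 4, 5, 6

The 7i subshell has ℓ = 6, and m_ℓ takes every integer from −ℓ to +ℓ. With ℓ = 6 that gives the 13 values -6, -5, -4, -3, -2, -1, 0, 1, 2, 3, 4, 5, 6.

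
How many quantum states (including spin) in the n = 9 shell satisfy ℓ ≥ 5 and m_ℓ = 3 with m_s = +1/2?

4

Contributions: ℓ=5 → 1; ℓ=6 → 1; ℓ=7 → 1; ℓ=8 → 1.
Orbitals: 1 + 1 + 1 + 1 = 4. With m_s fixed to a single value there is one state per orbital, giving 4 states.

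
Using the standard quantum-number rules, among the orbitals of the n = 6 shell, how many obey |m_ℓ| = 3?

6

Go through ℓ = 0, …, 5 (the values permitted for n = 6).
Per ℓ-value: ℓ=3 → 2; ℓ=4 → 2; ℓ=5 → 2.
Total orbitals: 2 + 2 + 2 = 6.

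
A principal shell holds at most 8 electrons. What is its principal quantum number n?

n = 2

2n² = 8 ⇒ n² = 4 ⇒ n = 2.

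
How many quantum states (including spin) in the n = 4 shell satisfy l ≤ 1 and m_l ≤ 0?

6

Contributions: l=0 → 1; l=1 → 2.
Orbitals: 1 + 2 = 3. Each orbital carries two spin states, so 3 × 2 = 6 states.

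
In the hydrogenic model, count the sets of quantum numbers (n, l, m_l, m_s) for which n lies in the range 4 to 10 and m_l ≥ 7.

20

Count contributing orbitals for each principal shell:
n=8 → 1; n=9 → 3; n=10 → 6.
Orbitals: 1 + 3 + 6 = 10. Including both spin states (m_s = ±1/2) gives 2 × 10 = 20 states.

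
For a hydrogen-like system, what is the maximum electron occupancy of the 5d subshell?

10

A subshell with ℓ = 2 has 2ℓ+1 = 5 orbitals, each holding 2 electrons (spin ±1/2), so 5 × 2 = 10.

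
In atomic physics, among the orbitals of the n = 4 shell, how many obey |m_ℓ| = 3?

Orbitals with |m_ℓ| = 3, by ℓ: ℓ=3 → 2.
Total orbitals: 2.

2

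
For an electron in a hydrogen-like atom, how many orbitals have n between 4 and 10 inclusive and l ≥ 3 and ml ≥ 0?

168

Treat each shell separately and count matching orbitals:
n=4 → 4; n=5 → 9; n=6 → 15; n=7 → 22; n=8 → 30; n=9 → 39; n=10 → 49.
Total orbitals: 4 + 9 + 15 + 22 + 30 + 39 + 49 = 168.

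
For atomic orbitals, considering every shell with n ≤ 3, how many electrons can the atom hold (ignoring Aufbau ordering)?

Total orbitals = 1² + 2² + 3² = 14. Doubling for spin gives 28 electrons.

28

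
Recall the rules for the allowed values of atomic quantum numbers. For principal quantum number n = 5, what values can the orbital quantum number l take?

l is an integer with 0 ≤ l ≤ n−1, so for n = 5: l = 0, 1, 2, 3, 4.

0, 1, 2, 3, 4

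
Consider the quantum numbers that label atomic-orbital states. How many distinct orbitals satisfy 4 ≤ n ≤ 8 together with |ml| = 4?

For each n in the range, tally the orbitals obeying |ml| = 4:
n=5 → 2; n=6 → 4; n=7 → 6; n=8 → 8.
Total orbitals: 2 + 4 + 6 + 8 = 20.

20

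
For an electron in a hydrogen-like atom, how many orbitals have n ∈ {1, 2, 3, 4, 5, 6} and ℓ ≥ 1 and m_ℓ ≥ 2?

20

Per-shell orbital counts meeting the constraint:
n=3 → 1; n=4 → 3; n=5 → 6; n=6 → 10.
Total orbitals: 1 + 3 + 6 + 10 = 20.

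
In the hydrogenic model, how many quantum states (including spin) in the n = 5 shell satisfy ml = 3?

The (l, ml) pairs meeting ml = 3 give: l=3 → 1; l=4 → 1.
Orbitals: 1 + 1 = 2. Each orbital carries two spin states, so 2 × 2 = 4 states.

4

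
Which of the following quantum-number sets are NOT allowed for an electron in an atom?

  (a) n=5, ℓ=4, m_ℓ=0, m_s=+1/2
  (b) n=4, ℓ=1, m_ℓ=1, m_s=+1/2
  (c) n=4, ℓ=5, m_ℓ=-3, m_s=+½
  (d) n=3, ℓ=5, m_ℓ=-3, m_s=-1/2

(c) has ℓ = 5 ≥ n = 4, violating 0 ≤ ℓ ≤ n−1.
(d) has ℓ = 5 ≥ n = 3, violating 0 ≤ ℓ ≤ n−1.
The remaining sets (a), (b) satisfy all four rules.

(c) and (d)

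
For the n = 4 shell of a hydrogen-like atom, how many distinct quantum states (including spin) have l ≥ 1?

For n = 4, l ranges over 0 … 3.
Orbitals with l ≥ 1, by l: l=1 → 3; l=2 → 5; l=3 → 7.
Orbitals: 3 + 5 + 7 = 15. Each orbital carries two spin states, so 15 × 2 = 30 states.

30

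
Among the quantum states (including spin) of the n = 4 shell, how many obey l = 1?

For n = 4, l ranges over 0 … 3.
The (l, m_l) pairs meeting l = 1 give: l=1 → 3.
Orbitals: 3. Each orbital carries two spin states, so 3 × 2 = 6 states.

6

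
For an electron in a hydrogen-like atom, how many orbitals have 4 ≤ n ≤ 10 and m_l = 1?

42

Count contributing orbitals for each principal shell:
n=4 → 3; n=5 → 4; n=6 → 5; n=7 → 6; n=8 → 7; n=9 → 8; n=10 → 9.
Total orbitals: 3 + 4 + 5 + 6 + 7 + 8 + 9 = 42.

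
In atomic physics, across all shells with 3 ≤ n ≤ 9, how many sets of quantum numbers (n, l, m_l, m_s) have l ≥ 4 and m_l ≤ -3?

100

Treat each shell separately and count matching orbitals:
n=5 → 2; n=6 → 5; n=7 → 9; n=8 → 14; n=9 → 20.
Orbitals: 2 + 5 + 9 + 14 + 20 = 50. Including both spin states (m_s = ±1/2) gives 2 × 50 = 100 states.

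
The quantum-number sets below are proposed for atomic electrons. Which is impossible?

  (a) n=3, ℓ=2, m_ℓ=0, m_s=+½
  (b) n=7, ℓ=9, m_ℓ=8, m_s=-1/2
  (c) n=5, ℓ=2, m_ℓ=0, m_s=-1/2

(b)

(b) has ℓ = 9 ≥ n = 7, violating 0 ≤ ℓ ≤ n−1.
The remaining sets (a), (c) satisfy all four rules.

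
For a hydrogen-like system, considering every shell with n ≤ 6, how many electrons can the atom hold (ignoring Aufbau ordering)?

182

Total orbitals = 1² + 2² + 3² + 4² + 5² + 6² = 91. Doubling for spin gives 182 electrons.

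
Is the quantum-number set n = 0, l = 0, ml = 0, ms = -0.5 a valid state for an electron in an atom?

The principal quantum number must be a positive integer (n ≥ 1), but here n = 0.

Invalid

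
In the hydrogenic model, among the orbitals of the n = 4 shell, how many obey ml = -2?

Go through l = 0, …, 3 (the values permitted for n = 4).
The (l, ml) pairs meeting ml = -2 give: l=2 → 1; l=3 → 1.
Total orbitals: 1 + 1 = 2.

2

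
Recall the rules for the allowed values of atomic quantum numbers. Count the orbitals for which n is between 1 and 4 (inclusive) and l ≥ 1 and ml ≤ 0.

Count contributing orbitals for each principal shell:
n=2 → 2; n=3 → 5; n=4 → 9.
Total orbitals: 2 + 5 + 9 = 16.

16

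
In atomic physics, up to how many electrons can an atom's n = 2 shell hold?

8

A shell holds 2n² electrons: 2 × 2² = 2 × 4 = 8.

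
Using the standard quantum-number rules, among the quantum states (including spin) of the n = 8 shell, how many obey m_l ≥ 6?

6

Per l-value: l=6 → 1; l=7 → 2.
Orbitals: 1 + 2 = 3. Each orbital carries two spin states, so 3 × 2 = 6 states.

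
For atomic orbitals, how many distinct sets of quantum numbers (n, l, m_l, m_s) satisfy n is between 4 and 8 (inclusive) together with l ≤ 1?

40

Treat each shell separately and count matching orbitals:
n=4 → 4; n=5 → 4; n=6 → 4; n=7 → 4; n=8 → 4.
Orbitals: 4 + 4 + 4 + 4 + 4 = 20. Including both spin states (m_s = ±1/2) gives 2 × 20 = 40 states.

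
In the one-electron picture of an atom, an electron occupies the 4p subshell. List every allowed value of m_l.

-1, 0, 1

The 4p subshell has l = 1, and m_l takes every integer from −l to +l. With l = 1 that gives the 3 values -1, 0, 1.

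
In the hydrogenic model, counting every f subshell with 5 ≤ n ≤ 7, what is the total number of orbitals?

An f subshell (l = 3) exists for every n ≥ 4, so shells n = 5, 6, 7 each contribute one — 3 subshells.
Since each f subshell has 2·3+1 = 7 orbitals, the total is 3 × 7 = 21.

21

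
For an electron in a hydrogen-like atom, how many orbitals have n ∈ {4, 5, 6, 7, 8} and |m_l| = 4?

20

Treat each shell separately and count matching orbitals:
n=5 → 2; n=6 → 4; n=7 → 6; n=8 → 8.
Total orbitals: 2 + 4 + 6 + 8 = 20.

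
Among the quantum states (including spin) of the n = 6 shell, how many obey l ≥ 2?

64

Go through l = 0, …, 5 (the values permitted for n = 6).
The (l, ml) pairs meeting l ≥ 2 give: l=2 → 5; l=3 → 7; l=4 → 9; l=5 → 11.
Orbitals: 5 + 7 + 9 + 11 = 32. Each orbital carries two spin states, so 32 × 2 = 64 states.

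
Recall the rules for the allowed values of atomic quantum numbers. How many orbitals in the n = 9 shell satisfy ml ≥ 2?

Go through l = 0, …, 8 (the values permitted for n = 9).
Contributions: l=2 → 1; l=3 → 2; l=4 → 3; l=5 → 4; l=6 → 5; l=7 → 6; l=8 → 7.
Total orbitals: 1 + 2 + 3 + 4 + 5 + 6 + 7 = 28.

28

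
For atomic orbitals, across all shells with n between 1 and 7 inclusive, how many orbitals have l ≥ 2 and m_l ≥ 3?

Work shell by shell — for each n, count the (l, m_l) pairs that satisfy l ≥ 2 and m_l ≥ 3:
n=4 → 1; n=5 → 3; n=6 → 6; n=7 → 10.
Total orbitals: 1 + 3 + 6 + 10 = 20.

20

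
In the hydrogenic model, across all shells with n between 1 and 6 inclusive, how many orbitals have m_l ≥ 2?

20

Go shell by shell, enumerating (l, m_l) with m_l ≥ 2:
n=3 → 1; n=4 → 3; n=5 → 6; n=6 → 10.
Total orbitals: 1 + 3 + 6 + 10 = 20.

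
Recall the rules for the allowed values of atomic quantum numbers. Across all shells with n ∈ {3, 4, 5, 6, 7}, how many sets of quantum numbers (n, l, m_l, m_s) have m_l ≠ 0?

220

Count contributing orbitals for each principal shell:
n=3 → 6; n=4 → 12; n=5 → 20; n=6 → 30; n=7 → 42.
Orbitals: 6 + 12 + 20 + 30 + 42 = 110. Including both spin states (m_s = ±1/2) gives 2 × 110 = 220 states.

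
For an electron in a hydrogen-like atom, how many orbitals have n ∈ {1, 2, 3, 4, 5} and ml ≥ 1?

For each n in the range, tally the orbitals obeying ml ≥ 1:
n=2 → 1; n=3 → 3; n=4 → 6; n=5 → 10.
Total orbitals: 1 + 3 + 6 + 10 = 20.

20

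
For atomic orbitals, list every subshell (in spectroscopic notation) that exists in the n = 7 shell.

7s, 7p, 7d, 7f, 7g, 7h, 7i

For n = 7, l runs from 0 to 6. In spectroscopic notation l = 0,1,2,… ↔ s,p,d,f,g,h,i, so the subshells are 7s, 7p, 7d, 7f, 7g, 7h, 7i.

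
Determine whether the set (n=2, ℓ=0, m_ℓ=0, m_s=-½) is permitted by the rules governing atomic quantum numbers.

Allowed

n = 2 is a positive integer. ℓ = 0 satisfies 0 ≤ ℓ ≤ n−1 = 1. m_ℓ = 0 lies in the range −ℓ … +ℓ (here 0). m_s = -1/2 is one of ±1/2.
All four constraints are satisfied.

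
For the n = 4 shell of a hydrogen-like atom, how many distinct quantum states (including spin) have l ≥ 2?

With n = 4 the allowed l are 0, 1, …, 3.
Orbitals with l ≥ 2, by l: l=2 → 5; l=3 → 7.
Orbitals: 5 + 7 = 12. Each orbital carries two spin states, so 12 × 2 = 24 states.

24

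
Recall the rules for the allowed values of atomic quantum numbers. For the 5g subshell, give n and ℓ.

The leading integer gives n = 5; the letter 'g' means ℓ = 4.

n = 5, ℓ = 4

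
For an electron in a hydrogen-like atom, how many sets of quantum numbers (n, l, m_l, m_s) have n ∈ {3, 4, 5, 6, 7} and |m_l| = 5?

Go shell by shell, enumerating (l, m_l) with |m_l| = 5:
n=6 → 2; n=7 → 4.
Orbitals: 2 + 4 = 6. Including both spin states (m_s = ±1/2) gives 2 × 6 = 12 states.

12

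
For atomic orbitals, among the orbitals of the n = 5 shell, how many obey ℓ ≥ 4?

9

Per ℓ-value: ℓ=4 → 9.
Total orbitals: 9.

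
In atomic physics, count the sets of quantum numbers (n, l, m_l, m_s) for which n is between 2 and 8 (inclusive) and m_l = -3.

Count contributing orbitals for each principal shell:
n=4 → 1; n=5 → 2; n=6 → 3; n=7 → 4; n=8 → 5.
Orbitals: 1 + 2 + 3 + 4 + 5 = 15. Including both spin states (m_s = ±1/2) gives 2 × 15 = 30 states.

30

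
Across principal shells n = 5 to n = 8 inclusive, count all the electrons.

348

Shell n has n² orbitals: 5²=25 + 6²=36 + 7²=49 + 8²=64 = 174 orbitals.
Two spin states per orbital: 2 × 174 = 348 electrons.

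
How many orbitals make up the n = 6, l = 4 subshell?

A subshell has 2l+1 orbitals; with l = 4, that's 9.

9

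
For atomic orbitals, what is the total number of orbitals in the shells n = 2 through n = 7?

139

Shell n has n² orbitals: 2²=4 + 3²=9 + 4²=16 + 5²=25 + 6²=36 + 7²=49 = 139 orbitals.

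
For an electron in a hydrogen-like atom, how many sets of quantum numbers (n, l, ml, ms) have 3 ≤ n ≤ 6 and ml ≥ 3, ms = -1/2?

10

Count contributing orbitals for each principal shell:
n=4 → 1; n=5 → 3; n=6 → 6.
Orbitals: 1 + 3 + 6 = 10. With ms fixed to -1/2 there is one state per orbital, so 10 states.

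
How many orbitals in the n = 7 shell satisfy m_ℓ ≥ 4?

With n = 7 the allowed ℓ are 0, 1, …, 6.
The (ℓ, m_ℓ) pairs meeting m_ℓ ≥ 4 give: ℓ=4 → 1; ℓ=5 → 2; ℓ=6 → 3.
Total orbitals: 1 + 2 + 3 = 6.

6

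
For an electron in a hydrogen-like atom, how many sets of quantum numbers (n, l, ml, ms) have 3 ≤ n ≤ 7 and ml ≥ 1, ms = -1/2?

Treat each shell separately and count matching orbitals:
n=3 → 3; n=4 → 6; n=5 → 10; n=6 → 15; n=7 → 21.
Orbitals: 3 + 6 + 10 + 15 + 21 = 55. With ms fixed to -1/2 there is one state per orbital, so 55 states.

55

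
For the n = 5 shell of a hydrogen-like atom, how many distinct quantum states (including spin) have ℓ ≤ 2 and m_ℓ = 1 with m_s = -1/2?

For n = 5, ℓ ranges over 0 … 4.
The (ℓ, m_ℓ) pairs meeting ℓ ≤ 2 and m_ℓ = 1 give: ℓ=1 → 1; ℓ=2 → 1.
Orbitals: 1 + 1 = 2. With m_s fixed to a single value there is one state per orbital, giving 2 states.

2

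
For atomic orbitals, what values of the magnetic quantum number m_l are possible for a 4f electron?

The 4f subshell has l = 3, and m_l takes every integer from −l to +l. With l = 3 that gives the 7 values -3, -2, -1, 0, 1, 2, 3.

-3, -2, -1, 0, 1, 2, 3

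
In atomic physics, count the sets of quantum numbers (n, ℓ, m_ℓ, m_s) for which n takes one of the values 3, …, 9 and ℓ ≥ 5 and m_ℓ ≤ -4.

60

Per-shell orbital counts meeting the constraint:
n=6 → 2; n=7 → 5; n=8 → 9; n=9 → 14.
Orbitals: 2 + 5 + 9 + 14 = 30. Including both spin states (m_s = ±1/2) gives 2 × 30 = 60 states.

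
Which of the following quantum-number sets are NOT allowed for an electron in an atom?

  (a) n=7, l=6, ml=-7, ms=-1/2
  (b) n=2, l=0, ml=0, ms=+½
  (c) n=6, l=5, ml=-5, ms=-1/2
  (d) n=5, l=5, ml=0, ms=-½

(a) has |ml| = 7 > l = 6, violating −l ≤ ml ≤ l.
(d) has l = 5 ≥ n = 5, violating 0 ≤ l ≤ n−1.
The remaining sets (b), (c) satisfy all four rules.

(a) and (d)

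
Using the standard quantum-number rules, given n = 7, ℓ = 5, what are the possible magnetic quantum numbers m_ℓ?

m_ℓ takes every integer from −ℓ to +ℓ. With ℓ = 5 that gives the 11 values -5, -4, -3, -2, -1, 0, 1, 2, 3, 4, 5.

-5, -4, -3, -2, -1, 0, 1, 2, 3, 4, 5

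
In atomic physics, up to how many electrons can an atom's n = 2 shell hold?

8

A shell holds 2n² electrons: 2 × 2² = 2 × 4 = 8.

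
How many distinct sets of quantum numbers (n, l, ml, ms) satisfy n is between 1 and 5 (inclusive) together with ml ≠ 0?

Per-shell orbital counts meeting the constraint:
n=2 → 2; n=3 → 6; n=4 → 12; n=5 → 20.
Orbitals: 2 + 6 + 12 + 20 = 40. Including both spin states (ms = ±1/2) gives 2 × 40 = 80 states.

80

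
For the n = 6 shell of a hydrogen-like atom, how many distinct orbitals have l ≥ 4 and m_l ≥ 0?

11

For n = 6, l ranges over 0 … 5.
The (l, m_l) pairs meeting l ≥ 4 and m_l ≥ 0 give: l=4 → 5; l=5 → 6.
Total orbitals: 5 + 6 = 11.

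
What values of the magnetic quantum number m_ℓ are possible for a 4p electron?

-1, 0, 1

The 4p subshell has ℓ = 1, and m_ℓ takes every integer from −ℓ to +ℓ. With ℓ = 1 that gives the 3 values -1, 0, 1.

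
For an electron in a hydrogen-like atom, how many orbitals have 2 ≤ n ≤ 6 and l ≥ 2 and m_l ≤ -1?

30

For each n in the range, tally the orbitals obeying l ≥ 2 and m_l ≤ -1:
n=3 → 2; n=4 → 5; n=5 → 9; n=6 → 14.
Total orbitals: 2 + 5 + 9 + 14 = 30.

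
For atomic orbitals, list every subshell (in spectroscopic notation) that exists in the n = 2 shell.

2s, 2p

For n = 2, ℓ runs from 0 to 1. In spectroscopic notation ℓ = 0,1,2,… ↔ s,p,d,f,g,h,i, so the subshells are 2s, 2p.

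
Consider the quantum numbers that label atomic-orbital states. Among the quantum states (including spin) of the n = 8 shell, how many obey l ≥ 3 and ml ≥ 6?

With n = 8 the allowed l are 0, 1, …, 7.
Orbitals with l ≥ 3 and ml ≥ 6, by l: l=6 → 1; l=7 → 2.
Orbitals: 1 + 2 = 3. Each orbital carries two spin states, so 3 × 2 = 6 states.

6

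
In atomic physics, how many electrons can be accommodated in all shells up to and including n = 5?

Total orbitals = 1² + 2² + 3² + 4² + 5² = 55. Doubling for spin gives 110 electrons.

110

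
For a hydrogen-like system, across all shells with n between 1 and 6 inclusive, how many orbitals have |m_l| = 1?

30

For each n in the range, tally the orbitals obeying |m_l| = 1:
n=2 → 2; n=3 → 4; n=4 → 6; n=5 → 8; n=6 → 10.
Total orbitals: 2 + 4 + 6 + 8 + 10 = 30.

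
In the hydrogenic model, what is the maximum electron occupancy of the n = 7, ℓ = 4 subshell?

A subshell with ℓ = 4 has 2ℓ+1 = 9 orbitals, each holding 2 electrons (spin ±1/2), so 9 × 2 = 18.

18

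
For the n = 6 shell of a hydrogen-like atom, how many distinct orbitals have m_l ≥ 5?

Go through l = 0, …, 5 (the values permitted for n = 6).
Per l-value: l=5 → 1.
Total orbitals: 1.

1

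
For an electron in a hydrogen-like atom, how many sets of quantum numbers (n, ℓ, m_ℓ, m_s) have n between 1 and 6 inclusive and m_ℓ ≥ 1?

70

Treat each shell separately and count matching orbitals:
n=2 → 1; n=3 → 3; n=4 → 6; n=5 → 10; n=6 → 15.
Orbitals: 1 + 3 + 6 + 10 + 15 = 35. Including both spin states (m_s = ±1/2) gives 2 × 35 = 70 states.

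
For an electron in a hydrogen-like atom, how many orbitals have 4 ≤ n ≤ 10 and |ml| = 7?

For each n in the range, tally the orbitals obeying |ml| = 7:
n=8 → 2; n=9 → 4; n=10 → 6.
Total orbitals: 2 + 4 + 6 = 12.

12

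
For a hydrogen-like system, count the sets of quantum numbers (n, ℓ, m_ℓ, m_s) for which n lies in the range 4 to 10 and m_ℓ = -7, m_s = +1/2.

6

Per-shell orbital counts meeting the constraint:
n=8 → 1; n=9 → 2; n=10 → 3.
Orbitals: 1 + 2 + 3 = 6. With m_s fixed to +1/2 there is one state per orbital, so 6 states.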